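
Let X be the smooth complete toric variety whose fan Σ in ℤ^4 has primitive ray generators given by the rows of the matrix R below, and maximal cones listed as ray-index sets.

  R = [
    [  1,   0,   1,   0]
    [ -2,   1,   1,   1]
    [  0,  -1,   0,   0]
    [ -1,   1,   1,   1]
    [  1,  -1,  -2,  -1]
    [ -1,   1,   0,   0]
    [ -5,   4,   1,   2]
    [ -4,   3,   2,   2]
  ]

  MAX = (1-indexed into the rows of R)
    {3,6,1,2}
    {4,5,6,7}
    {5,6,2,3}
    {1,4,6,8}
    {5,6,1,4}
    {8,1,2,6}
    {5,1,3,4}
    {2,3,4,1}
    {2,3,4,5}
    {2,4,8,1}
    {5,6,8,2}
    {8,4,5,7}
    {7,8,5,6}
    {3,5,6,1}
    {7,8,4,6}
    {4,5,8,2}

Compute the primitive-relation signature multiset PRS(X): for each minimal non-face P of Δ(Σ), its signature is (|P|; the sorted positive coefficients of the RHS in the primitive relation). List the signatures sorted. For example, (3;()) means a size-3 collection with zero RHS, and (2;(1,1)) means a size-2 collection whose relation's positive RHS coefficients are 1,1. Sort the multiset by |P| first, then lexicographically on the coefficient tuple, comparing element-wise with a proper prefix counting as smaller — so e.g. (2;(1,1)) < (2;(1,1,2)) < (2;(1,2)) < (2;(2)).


Δ(Σ) — 8 vertices, 9 min non-faces:

  • {3,7}:  v_{3} + v_{7} = v_{2} + v_{5} + v_{8}  →  sig = (2;(1,1,1))
  • {2,7}:  v_{2} + v_{7} = v_{5} + 2·v_{8}  →  sig = (2;(1,2))
  • {3,8}:  v_{3} + v_{8} = 2·v_{2}  →  sig = (2;(2))
  • {1,7}:  v_{1} + v_{7} = 2·v_{4} + 2·v_{6}  →  sig = (2;(2,2))
  • {1,2,5}:  v_{1} + v_{2} + v_{5} = 0  →  sig = (3;())
  • {2,4,6}:  v_{2} + v_{4} + v_{6} = v_{8}  →  sig = (3;(1))
  • {3,4,6}:  v_{3} + v_{4} + v_{6} = v_{2}  →  sig = (3;(1))
  • {1,5,8}:  v_{1} + v_{5} + v_{8} = v_{4} + v_{6}  →  sig = (3;(1,1))
  • {4,5,6,8}:  v_{4} + v_{5} + v_{6} + v_{8} = v_{7}  →  sig = (4;(1))

so the primitive-relation signature multiset is
    |P|=2: 4 collections, coeffs (1,1,1), (1,2), (2), (2,2)
    |P|=3: 4 collections, coeffs (), (1), (1), (1,1)
    |P|=4: 1 collection, coeffs (1)


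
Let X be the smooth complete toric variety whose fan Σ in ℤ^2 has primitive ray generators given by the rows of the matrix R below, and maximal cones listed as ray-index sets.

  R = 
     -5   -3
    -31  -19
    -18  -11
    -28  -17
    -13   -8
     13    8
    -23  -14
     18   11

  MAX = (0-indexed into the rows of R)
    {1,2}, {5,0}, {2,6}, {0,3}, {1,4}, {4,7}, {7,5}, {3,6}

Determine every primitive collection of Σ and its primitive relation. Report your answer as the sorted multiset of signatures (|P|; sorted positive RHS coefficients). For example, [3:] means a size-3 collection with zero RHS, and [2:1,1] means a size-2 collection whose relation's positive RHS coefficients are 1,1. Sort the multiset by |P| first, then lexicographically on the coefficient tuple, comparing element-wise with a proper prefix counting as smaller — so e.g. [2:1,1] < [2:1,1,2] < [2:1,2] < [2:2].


Minimal non-faces — 20 found among 8 rays, 8 max cones:

  P={2,7}:  v_{2} + v_{7} = 0  →  sig = [2:]
  P={4,5}:  v_{4} + v_{5} = 0  →  sig = [2:]
  P={0,2}:  v_{0} + v_{2} = v_{6}  →  sig = [2:1]
  P={0,4}:  v_{0} + v_{4} = v_{2}  →  sig = [2:1]
  P={0,6}:  v_{0} + v_{6} = v_{3}  →  sig = [2:1]
  P={0,7}:  v_{0} + v_{7} = v_{5}  →  sig = [2:1]
  P={1,5}:  v_{1} + v_{5} = v_{2}  →  sig = [2:1]
  P={1,7}:  v_{1} + v_{7} = v_{4}  →  sig = [2:1]
  P={2,4}:  v_{2} + v_{4} = v_{1}  →  sig = [2:1]
  P={2,5}:  v_{2} + v_{5} = v_{0}  →  sig = [2:1]
  P={6,7}:  v_{6} + v_{7} = v_{0}  →  sig = [2:1]
  P={3,4}:  v_{3} + v_{4} = v_{2} + v_{6}  →  sig = [2:1,1]
  P={1,3}:  v_{1} + v_{3} = 2·v_{2} + v_{6}  →  sig = [2:1,2]
  P={0,1}:  v_{0} + v_{1} = 2·v_{2}  →  sig = [2:2]
  P={2,3}:  v_{2} + v_{3} = 2·v_{6}  →  sig = [2:2]
  P={3,7}:  v_{3} + v_{7} = 2·v_{0}  →  sig = [2:2]
  P={4,6}:  v_{4} + v_{6} = 2·v_{2}  →  sig = [2:2]
  P={5,6}:  v_{5} + v_{6} = 2·v_{0}  →  sig = [2:2]
  P={1,6}:  v_{1} + v_{6} = 3·v_{2}  →  sig = [2:3]
  P={3,5}:  v_{3} + v_{5} = 3·v_{0}  →  sig = [2:3]

Sorted signature multiset PRS(X):
{ [2:] ×2,  [2:1] ×9,  [2:1,1],  [2:1,2],  [2:2] ×5,  [2:3] ×2 }


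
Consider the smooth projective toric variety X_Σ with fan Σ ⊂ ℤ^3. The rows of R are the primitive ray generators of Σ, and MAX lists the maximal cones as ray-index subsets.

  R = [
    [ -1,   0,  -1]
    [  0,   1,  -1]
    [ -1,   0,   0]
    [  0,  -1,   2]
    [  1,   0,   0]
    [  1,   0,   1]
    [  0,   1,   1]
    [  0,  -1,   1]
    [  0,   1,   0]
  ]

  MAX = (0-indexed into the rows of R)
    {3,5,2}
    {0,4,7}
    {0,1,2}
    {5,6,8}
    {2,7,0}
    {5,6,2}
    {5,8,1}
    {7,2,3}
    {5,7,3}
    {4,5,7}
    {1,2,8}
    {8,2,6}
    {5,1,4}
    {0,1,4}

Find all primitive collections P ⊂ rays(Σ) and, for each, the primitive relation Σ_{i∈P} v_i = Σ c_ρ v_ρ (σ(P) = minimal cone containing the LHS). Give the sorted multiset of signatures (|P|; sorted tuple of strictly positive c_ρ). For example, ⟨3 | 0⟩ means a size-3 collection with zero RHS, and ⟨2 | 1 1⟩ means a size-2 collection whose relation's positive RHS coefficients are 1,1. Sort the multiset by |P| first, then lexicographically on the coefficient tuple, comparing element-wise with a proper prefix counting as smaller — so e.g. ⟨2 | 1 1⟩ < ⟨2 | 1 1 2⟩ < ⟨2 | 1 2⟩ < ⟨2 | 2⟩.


Σ has 18 primitive collections:

  P={0,5}:  v_{0} + v_{5} = 0 ; sig = ⟨2 | 0⟩
  P={1,7}:  v_{1} + v_{7} = 0 ; sig = ⟨2 | 0⟩
  P={2,4}:  v_{2} + v_{4} = 0 ; sig = ⟨2 | 0⟩
  P={0,3}:  v_{0} + v_{3} = v_{2} + v_{7} ; sig = ⟨2 | 1 1⟩
  P={0,6}:  v_{0} + v_{6} = v_{2} + v_{8} ; sig = ⟨2 | 1 1⟩
  P={0,8}:  v_{0} + v_{8} = v_{1} + v_{2} ; sig = ⟨2 | 1 1⟩
  P={1,3}:  v_{1} + v_{3} = v_{2} + v_{5} ; sig = ⟨2 | 1 1⟩
  P={3,4}:  v_{3} + v_{4} = v_{5} + v_{7} ; sig = ⟨2 | 1 1⟩
  P={4,6}:  v_{4} + v_{6} = v_{5} + v_{8} ; sig = ⟨2 | 1 1⟩
  P={4,8}:  v_{4} + v_{8} = v_{1} + v_{5} ; sig = ⟨2 | 1 1⟩
  P={7,8}:  v_{7} + v_{8} = v_{2} + v_{5} ; sig = ⟨2 | 1 1⟩
  P={1,6}:  v_{1} + v_{6} = 2·v_{8} ; sig = ⟨2 | 2⟩
  P={3,8}:  v_{3} + v_{8} = 2·v_{2} + 2·v_{5} ; sig = ⟨2 | 2 2⟩
  P={6,7}:  v_{6} + v_{7} = 2·v_{2} + 2·v_{5} ; sig = ⟨2 | 2 2⟩
  P={3,6}:  v_{3} + v_{6} = 3·v_{2} + 3·v_{5} ; sig = ⟨2 | 3 3⟩
  P={1,2,5}:  v_{1} + v_{2} + v_{5} = v_{8} ; sig = ⟨3 | 1⟩
  P={2,5,7}:  v_{2} + v_{5} + v_{7} = v_{3} ; sig = ⟨3 | 1⟩
  P={2,5,8}:  v_{2} + v_{5} + v_{8} = v_{6} ; sig = ⟨3 | 1⟩

Hence PRS(X_Σ) =
{ ⟨2 | 0⟩ ×3,  ⟨2 | 1 1⟩ ×8,  ⟨2 | 2⟩,  ⟨2 | 2 2⟩ ×2,  ⟨2 | 3 3⟩,  ⟨3 | 1⟩ ×3 }


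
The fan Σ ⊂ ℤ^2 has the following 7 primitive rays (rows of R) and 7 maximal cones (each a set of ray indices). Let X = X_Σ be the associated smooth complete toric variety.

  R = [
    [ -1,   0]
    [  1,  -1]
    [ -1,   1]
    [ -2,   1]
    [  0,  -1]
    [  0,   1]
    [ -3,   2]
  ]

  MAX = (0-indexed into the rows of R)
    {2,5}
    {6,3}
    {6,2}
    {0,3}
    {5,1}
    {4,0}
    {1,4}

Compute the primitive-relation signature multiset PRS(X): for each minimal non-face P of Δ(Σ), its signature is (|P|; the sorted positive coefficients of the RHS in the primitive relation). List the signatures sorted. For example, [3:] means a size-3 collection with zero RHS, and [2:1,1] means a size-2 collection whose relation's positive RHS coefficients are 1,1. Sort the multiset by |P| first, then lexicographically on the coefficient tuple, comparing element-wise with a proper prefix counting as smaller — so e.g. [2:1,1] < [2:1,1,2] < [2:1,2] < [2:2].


Σ has 14 primitive collections:

  P={1,2}:  v_{1} + v_{2} = 0  so sig = [2:]
  P={4,5}:  v_{4} + v_{5} = 0  so sig = [2:]
  P={0,1}:  v_{0} + v_{1} = v_{4}  so sig = [2:1]
  P={0,2}:  v_{0} + v_{2} = v_{3}  so sig = [2:1]
  P={0,5}:  v_{0} + v_{5} = v_{2}  so sig = [2:1]
  P={1,3}:  v_{1} + v_{3} = v_{0}  so sig = [2:1]
  P={1,6}:  v_{1} + v_{6} = v_{3}  so sig = [2:1]
  P={2,3}:  v_{2} + v_{3} = v_{6}  so sig = [2:1]
  P={2,4}:  v_{2} + v_{4} = v_{0}  so sig = [2:1]
  P={4,6}:  v_{4} + v_{6} = v_{0} + v_{3}  so sig = [2:1,1]
  P={0,6}:  v_{0} + v_{6} = 2·v_{3}  so sig = [2:2]
  P={3,4}:  v_{3} + v_{4} = 2·v_{0}  so sig = [2:2]
  P={3,5}:  v_{3} + v_{5} = 2·v_{2}  so sig = [2:2]
  P={5,6}:  v_{5} + v_{6} = 3·v_{2}  so sig = [2:3]

so the primitive-relation signature multiset is
[[2:], [2:], [2:1], [2:1], [2:1], [2:1], [2:1], [2:1], [2:1], [2:1,1], [2:2], [2:2], [2:2], [2:3]]


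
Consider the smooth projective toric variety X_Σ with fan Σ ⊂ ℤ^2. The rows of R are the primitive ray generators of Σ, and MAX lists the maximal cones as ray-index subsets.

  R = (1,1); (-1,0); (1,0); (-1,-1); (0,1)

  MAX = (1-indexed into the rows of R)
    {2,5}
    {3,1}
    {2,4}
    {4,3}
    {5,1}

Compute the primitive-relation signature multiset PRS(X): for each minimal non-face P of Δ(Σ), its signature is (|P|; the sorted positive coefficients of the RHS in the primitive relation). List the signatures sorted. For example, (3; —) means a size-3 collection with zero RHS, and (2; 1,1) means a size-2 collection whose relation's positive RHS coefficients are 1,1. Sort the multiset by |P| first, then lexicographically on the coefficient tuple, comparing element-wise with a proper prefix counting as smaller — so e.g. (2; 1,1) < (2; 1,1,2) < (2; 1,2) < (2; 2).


Minimal non-faces — 5 found among 5 rays, 5 max cones:

  P={1,4}:  v_{1} + v_{4} = 0 ; sig = (2; —)
  P={2,3}:  v_{2} + v_{3} = 0 ; sig = (2; —)
  P={1,2}:  v_{1} + v_{2} = v_{5} ; sig = (2; 1)
  P={3,5}:  v_{3} + v_{5} = v_{1} ; sig = (2; 1)
  P={4,5}:  v_{4} + v_{5} = v_{2} ; sig = (2; 1)

Hence PRS(X_Σ) =
{ (2; —) ×2,  (2; 1) ×3 }


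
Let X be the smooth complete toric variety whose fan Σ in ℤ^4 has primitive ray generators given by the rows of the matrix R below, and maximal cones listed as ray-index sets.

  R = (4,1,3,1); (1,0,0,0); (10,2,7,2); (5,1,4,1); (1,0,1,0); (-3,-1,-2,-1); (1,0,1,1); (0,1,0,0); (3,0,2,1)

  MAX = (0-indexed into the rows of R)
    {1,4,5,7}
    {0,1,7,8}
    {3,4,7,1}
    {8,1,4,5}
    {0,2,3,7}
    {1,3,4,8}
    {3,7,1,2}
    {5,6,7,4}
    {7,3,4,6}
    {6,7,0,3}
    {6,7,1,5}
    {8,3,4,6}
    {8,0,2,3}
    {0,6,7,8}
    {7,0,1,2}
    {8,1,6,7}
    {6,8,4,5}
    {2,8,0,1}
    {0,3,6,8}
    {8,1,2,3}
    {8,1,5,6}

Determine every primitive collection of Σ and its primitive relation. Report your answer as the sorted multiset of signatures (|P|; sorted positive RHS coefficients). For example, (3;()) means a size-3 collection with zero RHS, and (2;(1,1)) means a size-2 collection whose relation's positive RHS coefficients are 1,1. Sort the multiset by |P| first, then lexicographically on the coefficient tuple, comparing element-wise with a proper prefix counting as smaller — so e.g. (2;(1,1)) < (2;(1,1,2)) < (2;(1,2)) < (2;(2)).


Minimal non-faces — 14 found among 9 rays, 21 max cones:

  {0,4}:  v_{0} + v_{4} = v_{3} ; sig = (2;(1))
  {0,5}:  v_{0} + v_{5} = v_{4} ; sig = (2;(1))
  {2,5}:  v_{2} + v_{5} = v_{1} + v_{3} + v_{4} ; sig = (2;(1,1,1))
  {2,4}:  v_{2} + v_{4} = v_{1} + 2·v_{3} ; sig = (2;(1,2))
  {2,6}:  v_{2} + v_{6} = 2·v_{0} + v_{8} ; sig = (2;(1,2))
  {3,5}:  v_{3} + v_{5} = 2·v_{4} ; sig = (2;(2))
  {5,7,8}:  v_{5} + v_{7} + v_{8} = 0 ; sig = (3;())
  {0,1,3}:  v_{0} + v_{1} + v_{3} = v_{2} ; sig = (3;(1))
  {1,4,6}:  v_{1} + v_{4} + v_{6} = v_{8} ; sig = (3;(1))
  {4,7,8}:  v_{4} + v_{7} + v_{8} = v_{0} ; sig = (3;(1))
  {1,3,6}:  v_{1} + v_{3} + v_{6} = v_{0} + v_{8} ; sig = (3;(1,1))
  {0,1,6}:  v_{0} + v_{1} + v_{6} = v_{7} + 2·v_{8} ; sig = (3;(1,2))
  {2,7,8}:  v_{2} + v_{7} + v_{8} = 3·v_{0} + v_{1} ; sig = (3;(1,3))
  {3,7,8}:  v_{3} + v_{7} + v_{8} = 2·v_{0} ; sig = (3;(2))

Hence PRS(X_Σ) =
    |P|=2: 6 collections, coeffs (1), (1), (1,1,1), (1,2), (1,2), (2)
    |P|=3: 8 collections, coeffs (), (1), (1), (1), (1,1), (1,2), (1,3), (2)


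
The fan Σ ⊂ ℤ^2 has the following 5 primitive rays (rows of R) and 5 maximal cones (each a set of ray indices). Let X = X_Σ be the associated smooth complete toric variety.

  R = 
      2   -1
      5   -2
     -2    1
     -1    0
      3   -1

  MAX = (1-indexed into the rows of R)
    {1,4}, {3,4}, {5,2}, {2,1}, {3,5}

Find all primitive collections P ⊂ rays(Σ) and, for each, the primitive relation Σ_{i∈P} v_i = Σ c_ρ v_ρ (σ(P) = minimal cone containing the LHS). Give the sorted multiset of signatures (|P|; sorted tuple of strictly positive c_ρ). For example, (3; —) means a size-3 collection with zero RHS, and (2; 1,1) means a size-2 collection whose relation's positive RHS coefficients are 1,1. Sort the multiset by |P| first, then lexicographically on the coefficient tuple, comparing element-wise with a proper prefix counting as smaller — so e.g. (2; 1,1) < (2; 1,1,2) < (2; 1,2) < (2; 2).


Δ(Σ) — 5 vertices, 5 min non-faces:

  • {1,3}:  v_{1} + v_{3} = 0  ⟹  sig = (2; —)
  • {1,5}:  v_{1} + v_{5} = v_{2}  ⟹  sig = (2; 1)
  • {2,3}:  v_{2} + v_{3} = v_{5}  ⟹  sig = (2; 1)
  • {4,5}:  v_{4} + v_{5} = v_{1}  ⟹  sig = (2; 1)
  • {2,4}:  v_{2} + v_{4} = 2·v_{1}  ⟹  sig = (2; 2)

Sorted signature multiset PRS(X):
{ (2; —),  (2; 1) ×3,  (2; 2) }


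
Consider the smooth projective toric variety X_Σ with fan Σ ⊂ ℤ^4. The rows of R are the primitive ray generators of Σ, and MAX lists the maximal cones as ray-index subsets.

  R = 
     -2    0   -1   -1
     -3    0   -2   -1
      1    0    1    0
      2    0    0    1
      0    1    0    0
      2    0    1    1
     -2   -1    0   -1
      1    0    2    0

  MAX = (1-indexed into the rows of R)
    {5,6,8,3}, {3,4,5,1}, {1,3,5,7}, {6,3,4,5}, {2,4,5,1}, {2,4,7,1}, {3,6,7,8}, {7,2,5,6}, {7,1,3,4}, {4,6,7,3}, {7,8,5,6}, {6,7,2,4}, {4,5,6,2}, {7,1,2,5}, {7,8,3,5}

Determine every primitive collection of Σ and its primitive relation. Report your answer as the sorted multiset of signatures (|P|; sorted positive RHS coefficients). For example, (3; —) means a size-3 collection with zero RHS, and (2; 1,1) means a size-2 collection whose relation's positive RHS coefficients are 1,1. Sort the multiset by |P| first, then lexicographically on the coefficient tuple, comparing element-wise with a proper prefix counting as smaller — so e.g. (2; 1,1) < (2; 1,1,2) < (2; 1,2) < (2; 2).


Σ has 7 primitive collections:

  P={1,6}:  v_{1} + v_{6} = 0  ⟹  sig = (2; —)
  P={2,3}:  v_{2} + v_{3} = v_{1}  ⟹  sig = (2; 1)
  P={2,8}:  v_{2} + v_{8} = v_{5} + v_{7}  ⟹  sig = (2; 1,1)
  P={4,8}:  v_{4} + v_{8} = v_{3} + v_{6}  ⟹  sig = (2; 1,1)
  P={1,8}:  v_{1} + v_{8} = v_{3} + v_{5} + v_{7}  ⟹  sig = (2; 1,1,1)
  P={4,5,7}:  v_{4} + v_{5} + v_{7} = 0  ⟹  sig = (3; —)
  P={3,5,6,7}:  v_{3} + v_{5} + v_{6} + v_{7} = v_{8}  ⟹  sig = (4; 1)

so the primitive-relation signature multiset is
    |P|=2: 5 collections, coeffs (), (1), (1,1), (1,1), (1,1,1)
    |P|=3: 1 collection, coeffs ()
    |P|=4: 1 collection, coeffs (1)


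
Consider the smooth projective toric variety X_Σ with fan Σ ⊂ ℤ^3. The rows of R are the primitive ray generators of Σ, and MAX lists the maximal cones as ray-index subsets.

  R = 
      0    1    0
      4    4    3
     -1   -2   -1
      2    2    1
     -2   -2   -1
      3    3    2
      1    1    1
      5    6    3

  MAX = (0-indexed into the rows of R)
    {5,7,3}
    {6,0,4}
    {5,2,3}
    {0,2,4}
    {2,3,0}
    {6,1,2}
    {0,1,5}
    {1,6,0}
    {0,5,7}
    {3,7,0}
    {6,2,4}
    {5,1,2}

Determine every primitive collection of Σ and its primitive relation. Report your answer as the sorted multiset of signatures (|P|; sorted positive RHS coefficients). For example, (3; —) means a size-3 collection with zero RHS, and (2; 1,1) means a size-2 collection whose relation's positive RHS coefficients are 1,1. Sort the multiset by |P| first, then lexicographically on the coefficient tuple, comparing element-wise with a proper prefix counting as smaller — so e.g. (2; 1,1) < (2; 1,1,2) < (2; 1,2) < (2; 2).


Minimal non-faces — 14 found among 8 rays, 12 max cones:

  {3,4}:  v_{3} + v_{4} = 0  ⇒ sig = (2; —)
  {3,6}:  v_{3} + v_{6} = v_{5}  ⇒ sig = (2; 1)
  {4,5}:  v_{4} + v_{5} = v_{6}  ⇒ sig = (2; 1)
  {5,6}:  v_{5} + v_{6} = v_{1}  ⇒ sig = (2; 1)
  {4,7}:  v_{4} + v_{7} = v_{0} + v_{5}  ⇒ sig = (2; 1,1)
  {6,7}:  v_{6} + v_{7} = v_{0} + 2·v_{5}  ⇒ sig = (2; 1,2)
  {1,7}:  v_{1} + v_{7} = v_{0} + 3·v_{5}  ⇒ sig = (2; 1,3)
  {1,3}:  v_{1} + v_{3} = 2·v_{5}  ⇒ sig = (2; 2)
  {1,4}:  v_{1} + v_{4} = 2·v_{6}  ⇒ sig = (2; 2)
  {2,7}:  v_{2} + v_{7} = 2·v_{3}  ⇒ sig = (2; 2)
  {0,2,6}:  v_{0} + v_{2} + v_{6} = 0  ⇒ sig = (3; —)
  {0,1,2}:  v_{0} + v_{1} + v_{2} = v_{5}  ⇒ sig = (3; 1)
  {0,2,5}:  v_{0} + v_{2} + v_{5} = v_{3}  ⇒ sig = (3; 1)
  {0,3,5}:  v_{0} + v_{3} + v_{5} = v_{7}  ⇒ sig = (3; 1)

Hence PRS(X_Σ) =
{ (2; —),  (2; 1) ×3,  (2; 1,1),  (2; 1,2),  (2; 1,3),  (2; 2) ×3,  (3; —),  (3; 1) ×3 }


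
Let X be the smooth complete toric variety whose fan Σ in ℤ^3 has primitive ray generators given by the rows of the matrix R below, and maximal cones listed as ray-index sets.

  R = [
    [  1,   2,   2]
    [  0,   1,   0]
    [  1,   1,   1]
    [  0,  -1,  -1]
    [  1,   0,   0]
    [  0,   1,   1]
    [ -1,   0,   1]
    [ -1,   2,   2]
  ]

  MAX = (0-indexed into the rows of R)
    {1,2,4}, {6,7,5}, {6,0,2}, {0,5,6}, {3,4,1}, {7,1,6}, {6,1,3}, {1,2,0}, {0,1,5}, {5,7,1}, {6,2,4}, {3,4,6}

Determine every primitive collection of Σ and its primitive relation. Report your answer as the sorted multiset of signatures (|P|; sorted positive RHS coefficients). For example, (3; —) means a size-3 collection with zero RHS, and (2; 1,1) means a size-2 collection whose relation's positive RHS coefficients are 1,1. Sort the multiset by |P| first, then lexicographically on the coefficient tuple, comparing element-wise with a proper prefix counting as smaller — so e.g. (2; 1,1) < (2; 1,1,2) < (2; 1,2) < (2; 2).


Δ(Σ) — 8 vertices, 14 min non-faces:

  {3,5}:  v_{3} + v_{5} = 0  ⟹  sig = (2; —)
  {0,3}:  v_{0} + v_{3} = v_{2}  ⟹  sig = (2; 1)
  {2,3}:  v_{2} + v_{3} = v_{4}  ⟹  sig = (2; 1)
  {2,5}:  v_{2} + v_{5} = v_{0}  ⟹  sig = (2; 1)
  {4,5}:  v_{4} + v_{5} = v_{2}  ⟹  sig = (2; 1)
  {3,7}:  v_{3} + v_{7} = v_{1} + v_{6}  ⟹  sig = (2; 1,1)
  {0,4}:  v_{0} + v_{4} = 2·v_{2}  ⟹  sig = (2; 2)
  {4,7}:  v_{4} + v_{7} = 2·v_{5}  ⟹  sig = (2; 2)
  {2,7}:  v_{2} + v_{7} = 3·v_{5}  ⟹  sig = (2; 3)
  {0,7}:  v_{0} + v_{7} = 4·v_{5}  ⟹  sig = (2; 4)
  {1,4,6}:  v_{1} + v_{4} + v_{6} = v_{5}  ⟹  sig = (3; 1)
  {1,5,6}:  v_{1} + v_{5} + v_{6} = v_{7}  ⟹  sig = (3; 1)
  {1,2,6}:  v_{1} + v_{2} + v_{6} = 2·v_{5}  ⟹  sig = (3; 2)
  {0,1,6}:  v_{0} + v_{1} + v_{6} = 3·v_{5}  ⟹  sig = (3; 3)

Hence PRS(X_Σ) =
[(2; —), (2; 1), (2; 1), (2; 1), (2; 1), (2; 1,1), (2; 2), (2; 2), (2; 3), (2; 4), (3; 1), (3; 1), (3; 2), (3; 3)]


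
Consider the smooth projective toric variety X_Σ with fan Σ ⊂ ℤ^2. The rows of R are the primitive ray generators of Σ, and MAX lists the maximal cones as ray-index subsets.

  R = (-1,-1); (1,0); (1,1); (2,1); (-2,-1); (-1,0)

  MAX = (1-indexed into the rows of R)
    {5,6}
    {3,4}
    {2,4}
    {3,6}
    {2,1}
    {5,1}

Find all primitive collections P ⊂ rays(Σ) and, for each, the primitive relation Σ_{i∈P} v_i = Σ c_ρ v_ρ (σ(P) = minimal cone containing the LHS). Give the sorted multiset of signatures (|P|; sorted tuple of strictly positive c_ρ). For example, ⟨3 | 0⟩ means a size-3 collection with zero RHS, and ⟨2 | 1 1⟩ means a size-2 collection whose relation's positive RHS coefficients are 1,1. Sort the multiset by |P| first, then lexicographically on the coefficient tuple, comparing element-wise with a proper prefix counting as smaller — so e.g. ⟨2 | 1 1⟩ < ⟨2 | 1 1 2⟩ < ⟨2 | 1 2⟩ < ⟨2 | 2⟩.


9 collections generate NE(X_Σ); each relation:

  • {1,3}:  v_{1} + v_{3} = 0  →  sig = ⟨2 | 0⟩
  • {2,6}:  v_{2} + v_{6} = 0  →  sig = ⟨2 | 0⟩
  • {4,5}:  v_{4} + v_{5} = 0  →  sig = ⟨2 | 0⟩
  • {1,4}:  v_{1} + v_{4} = v_{2}  →  sig = ⟨2 | 1⟩
  • {1,6}:  v_{1} + v_{6} = v_{5}  →  sig = ⟨2 | 1⟩
  • {2,3}:  v_{2} + v_{3} = v_{4}  →  sig = ⟨2 | 1⟩
  • {2,5}:  v_{2} + v_{5} = v_{1}  →  sig = ⟨2 | 1⟩
  • {3,5}:  v_{3} + v_{5} = v_{6}  →  sig = ⟨2 | 1⟩
  • {4,6}:  v_{4} + v_{6} = v_{3}  →  sig = ⟨2 | 1⟩

Signatures (|P|; sorted positive RHS coefficients), sorted:
    ⟨2 | 0⟩
    ⟨2 | 0⟩
    ⟨2 | 0⟩
    ⟨2 | 1⟩
    ⟨2 | 1⟩
    ⟨2 | 1⟩
    ⟨2 | 1⟩
    ⟨2 | 1⟩
    ⟨2 | 1⟩


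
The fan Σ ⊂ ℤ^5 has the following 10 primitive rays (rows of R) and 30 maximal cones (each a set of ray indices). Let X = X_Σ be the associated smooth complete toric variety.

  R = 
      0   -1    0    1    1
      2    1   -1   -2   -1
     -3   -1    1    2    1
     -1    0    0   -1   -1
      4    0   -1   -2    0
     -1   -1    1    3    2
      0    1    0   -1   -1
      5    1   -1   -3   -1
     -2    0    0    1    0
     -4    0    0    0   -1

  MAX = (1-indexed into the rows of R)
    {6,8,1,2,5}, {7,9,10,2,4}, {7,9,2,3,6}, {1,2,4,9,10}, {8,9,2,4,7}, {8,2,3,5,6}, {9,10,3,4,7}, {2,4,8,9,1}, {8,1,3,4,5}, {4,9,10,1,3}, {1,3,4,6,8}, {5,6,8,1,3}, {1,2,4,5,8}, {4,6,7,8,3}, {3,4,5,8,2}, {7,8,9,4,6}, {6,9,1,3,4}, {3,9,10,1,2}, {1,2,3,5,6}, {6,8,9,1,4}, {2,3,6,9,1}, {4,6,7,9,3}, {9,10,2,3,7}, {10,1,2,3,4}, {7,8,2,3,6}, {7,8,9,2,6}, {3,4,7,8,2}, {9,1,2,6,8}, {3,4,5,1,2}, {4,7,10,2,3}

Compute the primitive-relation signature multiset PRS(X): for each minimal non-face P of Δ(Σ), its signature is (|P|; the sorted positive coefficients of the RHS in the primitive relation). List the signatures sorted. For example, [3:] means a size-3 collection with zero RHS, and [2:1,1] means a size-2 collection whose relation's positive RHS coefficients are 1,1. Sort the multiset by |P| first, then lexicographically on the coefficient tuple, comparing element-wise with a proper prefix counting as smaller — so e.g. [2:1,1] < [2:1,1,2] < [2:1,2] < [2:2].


Δ(Σ) — 10 vertices, 11 min non-faces:

  {1,7}:  v_{1} + v_{7} = 0  →  sig = [2:]
  {5,9}:  v_{5} + v_{9} = v_{1} + v_{2}  →  sig = [2:1,1]
  {6,10}:  v_{6} + v_{10} = v_{3} + v_{9}  →  sig = [2:1,1]
  {8,10}:  v_{8} + v_{10} = v_{2} + v_{4}  →  sig = [2:1,1]
  {5,7}:  v_{5} + v_{7} = v_{2} + v_{3} + v_{8}  →  sig = [2:1,1,1]
  {5,10}:  v_{5} + v_{10} = v_{1} + 2·v_{2} + v_{3} + v_{4}  →  sig = [2:1,1,1,2]
  {2,4,6}:  v_{2} + v_{4} + v_{6} = 0  →  sig = [3:]
  {3,8,9}:  v_{3} + v_{8} + v_{9} = 0  →  sig = [3:]
  {4,5,6}:  v_{4} + v_{5} + v_{6} = v_{1} + v_{3} + v_{8}  →  sig = [3:1,1,1]
  {1,2,3,8}:  v_{1} + v_{2} + v_{3} + v_{8} = v_{5}  →  sig = [4:1]
  {2,3,4,9}:  v_{2} + v_{3} + v_{4} + v_{9} = v_{10}  →  sig = [4:1]

Hence PRS(X_Σ) =
[[2:], [2:1,1], [2:1,1], [2:1,1], [2:1,1,1], [2:1,1,1,2], [3:], [3:], [3:1,1,1], [4:1], [4:1]]


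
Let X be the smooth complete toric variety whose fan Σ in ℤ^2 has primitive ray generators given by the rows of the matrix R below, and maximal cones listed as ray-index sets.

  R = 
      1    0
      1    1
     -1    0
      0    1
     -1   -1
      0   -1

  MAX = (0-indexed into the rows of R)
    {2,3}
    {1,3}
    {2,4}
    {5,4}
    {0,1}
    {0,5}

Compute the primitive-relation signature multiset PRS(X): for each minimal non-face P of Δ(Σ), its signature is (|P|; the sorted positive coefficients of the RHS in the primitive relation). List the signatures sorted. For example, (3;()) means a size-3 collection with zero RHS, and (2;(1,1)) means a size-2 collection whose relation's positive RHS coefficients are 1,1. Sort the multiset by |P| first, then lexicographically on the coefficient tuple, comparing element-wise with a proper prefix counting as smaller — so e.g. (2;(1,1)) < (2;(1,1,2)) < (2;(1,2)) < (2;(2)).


Σ has 9 primitive collections:

  {0,2}:  v_{0} + v_{2} = 0 — sig = (2;())
  {1,4}:  v_{1} + v_{4} = 0 — sig = (2;())
  {3,5}:  v_{3} + v_{5} = 0 — sig = (2;())
  {0,3}:  v_{0} + v_{3} = v_{1} — sig = (2;(1))
  {0,4}:  v_{0} + v_{4} = v_{5} — sig = (2;(1))
  {1,2}:  v_{1} + v_{2} = v_{3} — sig = (2;(1))
  {1,5}:  v_{1} + v_{5} = v_{0} — sig = (2;(1))
  {2,5}:  v_{2} + v_{5} = v_{4} — sig = (2;(1))
  {3,4}:  v_{3} + v_{4} = v_{2} — sig = (2;(1))

Sorted signature multiset PRS(X):
    (2;())
    (2;())
    (2;())
    (2;(1))
    (2;(1))
    (2;(1))
    (2;(1))
    (2;(1))
    (2;(1))


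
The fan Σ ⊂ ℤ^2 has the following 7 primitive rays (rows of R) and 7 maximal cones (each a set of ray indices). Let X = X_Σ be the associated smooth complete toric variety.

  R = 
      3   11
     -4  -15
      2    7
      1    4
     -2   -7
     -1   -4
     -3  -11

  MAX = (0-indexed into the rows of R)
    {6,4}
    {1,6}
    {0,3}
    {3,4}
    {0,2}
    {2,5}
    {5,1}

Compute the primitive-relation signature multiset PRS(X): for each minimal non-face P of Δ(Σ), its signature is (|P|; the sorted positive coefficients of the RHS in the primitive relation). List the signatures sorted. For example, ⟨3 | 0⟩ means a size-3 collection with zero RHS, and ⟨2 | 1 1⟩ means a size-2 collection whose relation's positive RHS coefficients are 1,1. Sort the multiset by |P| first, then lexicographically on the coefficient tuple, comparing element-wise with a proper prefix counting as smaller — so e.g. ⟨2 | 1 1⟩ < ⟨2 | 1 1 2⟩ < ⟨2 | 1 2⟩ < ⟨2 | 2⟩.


Primitive collections (14):

  • {0,6}:  v_{0} + v_{6} = 0  so sig = ⟨2 | 0⟩
  • {2,4}:  v_{2} + v_{4} = 0  so sig = ⟨2 | 0⟩
  • {3,5}:  v_{3} + v_{5} = 0  so sig = ⟨2 | 0⟩
  • {0,1}:  v_{0} + v_{1} = v_{5}  so sig = ⟨2 | 1⟩
  • {0,4}:  v_{0} + v_{4} = v_{3}  so sig = ⟨2 | 1⟩
  • {0,5}:  v_{0} + v_{5} = v_{2}  so sig = ⟨2 | 1⟩
  • {1,3}:  v_{1} + v_{3} = v_{6}  so sig = ⟨2 | 1⟩
  • {2,3}:  v_{2} + v_{3} = v_{0}  so sig = ⟨2 | 1⟩
  • {2,6}:  v_{2} + v_{6} = v_{5}  so sig = ⟨2 | 1⟩
  • {3,6}:  v_{3} + v_{6} = v_{4}  so sig = ⟨2 | 1⟩
  • {4,5}:  v_{4} + v_{5} = v_{6}  so sig = ⟨2 | 1⟩
  • {5,6}:  v_{5} + v_{6} = v_{1}  so sig = ⟨2 | 1⟩
  • {1,2}:  v_{1} + v_{2} = 2·v_{5}  so sig = ⟨2 | 2⟩
  • {1,4}:  v_{1} + v_{4} = 2·v_{6}  so sig = ⟨2 | 2⟩

Signatures (|P|; sorted positive RHS coefficients), sorted:
    ⟨2 | 0⟩
    ⟨2 | 0⟩
    ⟨2 | 0⟩
    ⟨2 | 1⟩
    ⟨2 | 1⟩
    ⟨2 | 1⟩
    ⟨2 | 1⟩
    ⟨2 | 1⟩
    ⟨2 | 1⟩
    ⟨2 | 1⟩
    ⟨2 | 1⟩
    ⟨2 | 1⟩
    ⟨2 | 2⟩
    ⟨2 | 2⟩


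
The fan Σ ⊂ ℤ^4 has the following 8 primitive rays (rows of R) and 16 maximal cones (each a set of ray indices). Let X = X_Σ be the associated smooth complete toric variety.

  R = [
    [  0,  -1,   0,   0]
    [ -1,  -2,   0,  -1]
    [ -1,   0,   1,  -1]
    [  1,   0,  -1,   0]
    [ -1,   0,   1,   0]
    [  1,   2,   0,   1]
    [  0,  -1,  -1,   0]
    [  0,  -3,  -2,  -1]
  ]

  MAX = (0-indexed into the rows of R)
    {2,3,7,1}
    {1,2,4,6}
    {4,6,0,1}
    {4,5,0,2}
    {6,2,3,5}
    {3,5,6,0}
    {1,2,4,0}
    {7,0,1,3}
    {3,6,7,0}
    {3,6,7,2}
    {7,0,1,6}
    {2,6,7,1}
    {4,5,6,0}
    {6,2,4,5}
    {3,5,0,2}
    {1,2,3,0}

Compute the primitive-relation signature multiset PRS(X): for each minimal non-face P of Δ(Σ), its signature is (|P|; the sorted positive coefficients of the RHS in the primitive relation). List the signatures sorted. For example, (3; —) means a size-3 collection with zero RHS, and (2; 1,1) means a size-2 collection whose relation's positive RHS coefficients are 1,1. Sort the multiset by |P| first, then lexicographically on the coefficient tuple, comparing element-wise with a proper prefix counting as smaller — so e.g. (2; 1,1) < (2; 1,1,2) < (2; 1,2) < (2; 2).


Σ has 7 primitive collections:

  • {1,5}:  v_{1} + v_{5} = 0  ⟹  sig = (2; —)
  • {3,4}:  v_{3} + v_{4} = 0  ⟹  sig = (2; —)
  • {4,7}:  v_{4} + v_{7} = v_{1} + v_{6}  ⟹  sig = (2; 1,1)
  • {5,7}:  v_{5} + v_{7} = v_{3} + v_{6}  ⟹  sig = (2; 1,1)
  • {0,2,6}:  v_{0} + v_{2} + v_{6} = v_{1}  ⟹  sig = (3; 1)
  • {1,3,6}:  v_{1} + v_{3} + v_{6} = v_{7}  ⟹  sig = (3; 1)
  • {0,2,7}:  v_{0} + v_{2} + v_{7} = 2·v_{1} + v_{3}  ⟹  sig = (3; 1,2)

Sorted signature multiset PRS(X):
    (2; —)
    (2; —)
    (2; 1,1)
    (2; 1,1)
    (3; 1)
    (3; 1)
    (3; 1,2)


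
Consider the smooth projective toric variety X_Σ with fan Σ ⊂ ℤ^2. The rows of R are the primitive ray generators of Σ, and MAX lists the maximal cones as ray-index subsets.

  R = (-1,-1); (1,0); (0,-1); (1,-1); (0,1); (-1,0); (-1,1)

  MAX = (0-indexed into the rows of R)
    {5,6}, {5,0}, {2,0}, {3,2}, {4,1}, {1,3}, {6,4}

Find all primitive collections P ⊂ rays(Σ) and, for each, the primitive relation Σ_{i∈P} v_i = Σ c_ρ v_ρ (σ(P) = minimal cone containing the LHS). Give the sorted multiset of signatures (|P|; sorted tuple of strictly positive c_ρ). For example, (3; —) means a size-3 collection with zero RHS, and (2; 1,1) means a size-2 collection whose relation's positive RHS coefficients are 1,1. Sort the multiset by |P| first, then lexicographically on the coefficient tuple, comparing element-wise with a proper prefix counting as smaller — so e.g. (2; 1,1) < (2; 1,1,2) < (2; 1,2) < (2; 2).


The 14 primitive collections of Σ (r=7, n=2):

  • {1,5}:  v_{1} + v_{5} = 0  ⟹  sig = (2; —)
  • {2,4}:  v_{2} + v_{4} = 0  ⟹  sig = (2; —)
  • {3,6}:  v_{3} + v_{6} = 0  ⟹  sig = (2; —)
  • {0,1}:  v_{0} + v_{1} = v_{2}  ⟹  sig = (2; 1)
  • {0,4}:  v_{0} + v_{4} = v_{5}  ⟹  sig = (2; 1)
  • {1,2}:  v_{1} + v_{2} = v_{3}  ⟹  sig = (2; 1)
  • {1,6}:  v_{1} + v_{6} = v_{4}  ⟹  sig = (2; 1)
  • {2,5}:  v_{2} + v_{5} = v_{0}  ⟹  sig = (2; 1)
  • {2,6}:  v_{2} + v_{6} = v_{5}  ⟹  sig = (2; 1)
  • {3,4}:  v_{3} + v_{4} = v_{1}  ⟹  sig = (2; 1)
  • {3,5}:  v_{3} + v_{5} = v_{2}  ⟹  sig = (2; 1)
  • {4,5}:  v_{4} + v_{5} = v_{6}  ⟹  sig = (2; 1)
  • {0,3}:  v_{0} + v_{3} = 2·v_{2}  ⟹  sig = (2; 2)
  • {0,6}:  v_{0} + v_{6} = 2·v_{5}  ⟹  sig = (2; 2)

so the primitive-relation signature multiset is
    (2; —)
    (2; —)
    (2; —)
    (2; 1)
    (2; 1)
    (2; 1)
    (2; 1)
    (2; 1)
    (2; 1)
    (2; 1)
    (2; 1)
    (2; 1)
    (2; 2)
    (2; 2)


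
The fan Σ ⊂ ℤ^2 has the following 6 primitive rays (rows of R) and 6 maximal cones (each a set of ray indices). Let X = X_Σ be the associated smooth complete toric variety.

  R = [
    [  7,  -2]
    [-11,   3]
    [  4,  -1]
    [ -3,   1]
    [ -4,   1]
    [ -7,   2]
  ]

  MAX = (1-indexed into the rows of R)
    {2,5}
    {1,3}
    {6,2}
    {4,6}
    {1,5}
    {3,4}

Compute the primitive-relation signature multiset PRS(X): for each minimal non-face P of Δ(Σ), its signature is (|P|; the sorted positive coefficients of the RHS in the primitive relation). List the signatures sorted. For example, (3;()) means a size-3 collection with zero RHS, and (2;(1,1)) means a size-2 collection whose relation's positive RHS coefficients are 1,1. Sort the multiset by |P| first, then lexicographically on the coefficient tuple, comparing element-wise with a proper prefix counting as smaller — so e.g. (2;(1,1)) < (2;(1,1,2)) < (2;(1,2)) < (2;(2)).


Δ(Σ) — 6 vertices, 9 min non-faces:

  • {1,6}:  v_{1} + v_{6} = 0  so sig = (2;())
  • {3,5}:  v_{3} + v_{5} = 0  so sig = (2;())
  • {1,2}:  v_{1} + v_{2} = v_{5}  so sig = (2;(1))
  • {1,4}:  v_{1} + v_{4} = v_{3}  so sig = (2;(1))
  • {2,3}:  v_{2} + v_{3} = v_{6}  so sig = (2;(1))
  • {3,6}:  v_{3} + v_{6} = v_{4}  so sig = (2;(1))
  • {4,5}:  v_{4} + v_{5} = v_{6}  so sig = (2;(1))
  • {5,6}:  v_{5} + v_{6} = v_{2}  so sig = (2;(1))
  • {2,4}:  v_{2} + v_{4} = 2·v_{6}  so sig = (2;(2))

Sorted signature multiset PRS(X):
    |P|=2: 9 collections, coeffs (), (), (1), (1), (1), (1), (1), (1), (2)


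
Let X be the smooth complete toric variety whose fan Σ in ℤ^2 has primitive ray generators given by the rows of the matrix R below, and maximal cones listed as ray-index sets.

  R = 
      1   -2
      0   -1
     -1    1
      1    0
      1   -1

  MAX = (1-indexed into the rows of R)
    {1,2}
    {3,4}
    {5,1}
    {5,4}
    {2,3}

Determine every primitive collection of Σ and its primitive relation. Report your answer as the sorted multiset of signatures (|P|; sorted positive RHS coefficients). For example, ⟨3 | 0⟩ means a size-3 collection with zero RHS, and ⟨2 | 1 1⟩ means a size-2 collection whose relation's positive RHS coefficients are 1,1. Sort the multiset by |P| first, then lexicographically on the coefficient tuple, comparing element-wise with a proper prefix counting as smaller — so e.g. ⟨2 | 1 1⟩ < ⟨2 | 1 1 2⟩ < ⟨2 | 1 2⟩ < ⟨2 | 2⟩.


Σ has 5 primitive collections:

  {3,5}:  v_{3} + v_{5} = 0  →  sig = ⟨2 | 0⟩
  {1,3}:  v_{1} + v_{3} = v_{2}  →  sig = ⟨2 | 1⟩
  {2,4}:  v_{2} + v_{4} = v_{5}  →  sig = ⟨2 | 1⟩
  {2,5}:  v_{2} + v_{5} = v_{1}  →  sig = ⟨2 | 1⟩
  {1,4}:  v_{1} + v_{4} = 2·v_{5}  →  sig = ⟨2 | 2⟩

Hence PRS(X_Σ) =
[⟨2 | 0⟩, ⟨2 | 1⟩, ⟨2 | 1⟩, ⟨2 | 1⟩, ⟨2 | 2⟩]


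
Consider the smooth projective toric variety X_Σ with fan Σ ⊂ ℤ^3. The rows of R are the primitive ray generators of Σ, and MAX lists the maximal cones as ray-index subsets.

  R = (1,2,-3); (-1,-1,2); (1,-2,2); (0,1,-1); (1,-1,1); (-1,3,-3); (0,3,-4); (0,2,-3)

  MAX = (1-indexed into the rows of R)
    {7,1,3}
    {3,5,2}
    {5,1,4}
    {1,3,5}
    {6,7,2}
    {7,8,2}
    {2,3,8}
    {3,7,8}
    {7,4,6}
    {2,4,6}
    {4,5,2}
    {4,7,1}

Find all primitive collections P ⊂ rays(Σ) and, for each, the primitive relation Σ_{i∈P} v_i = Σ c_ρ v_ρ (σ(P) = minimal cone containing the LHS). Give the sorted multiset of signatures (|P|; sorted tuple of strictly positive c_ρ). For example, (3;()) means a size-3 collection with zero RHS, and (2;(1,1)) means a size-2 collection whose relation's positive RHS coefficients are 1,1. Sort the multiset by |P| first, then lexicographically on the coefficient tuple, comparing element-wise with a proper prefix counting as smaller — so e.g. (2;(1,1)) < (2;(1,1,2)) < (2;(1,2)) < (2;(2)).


The 12 primitive collections of Σ (r=8, n=3):

  • {1,2}:  v_{1} + v_{2} = v_{4}  ⇒ sig = (2;(1))
  • {3,4}:  v_{3} + v_{4} = v_{5}  ⇒ sig = (2;(1))
  • {3,6}:  v_{3} + v_{6} = v_{4}  ⇒ sig = (2;(1))
  • {4,8}:  v_{4} + v_{8} = v_{7}  ⇒ sig = (2;(1))
  • {5,7}:  v_{5} + v_{7} = v_{1}  ⇒ sig = (2;(1))
  • {5,8}:  v_{5} + v_{8} = v_{3} + v_{7}  ⇒ sig = (2;(1,1))
  • {1,6}:  v_{1} + v_{6} = 2·v_{4} + v_{7}  ⇒ sig = (2;(1,2))
  • {1,8}:  v_{1} + v_{8} = v_{3} + 2·v_{7}  ⇒ sig = (2;(1,2))
  • {6,8}:  v_{6} + v_{8} = v_{2} + 2·v_{7}  ⇒ sig = (2;(1,2))
  • {5,6}:  v_{5} + v_{6} = 2·v_{4}  ⇒ sig = (2;(2))
  • {2,3,7}:  v_{2} + v_{3} + v_{7} = 0  ⇒ sig = (3;())
  • {2,4,7}:  v_{2} + v_{4} + v_{7} = v_{6}  ⇒ sig = (3;(1))

Sorted signature multiset PRS(X):
[(2;(1)), (2;(1)), (2;(1)), (2;(1)), (2;(1)), (2;(1,1)), (2;(1,2)), (2;(1,2)), (2;(1,2)), (2;(2)), (3;()), (3;(1))]


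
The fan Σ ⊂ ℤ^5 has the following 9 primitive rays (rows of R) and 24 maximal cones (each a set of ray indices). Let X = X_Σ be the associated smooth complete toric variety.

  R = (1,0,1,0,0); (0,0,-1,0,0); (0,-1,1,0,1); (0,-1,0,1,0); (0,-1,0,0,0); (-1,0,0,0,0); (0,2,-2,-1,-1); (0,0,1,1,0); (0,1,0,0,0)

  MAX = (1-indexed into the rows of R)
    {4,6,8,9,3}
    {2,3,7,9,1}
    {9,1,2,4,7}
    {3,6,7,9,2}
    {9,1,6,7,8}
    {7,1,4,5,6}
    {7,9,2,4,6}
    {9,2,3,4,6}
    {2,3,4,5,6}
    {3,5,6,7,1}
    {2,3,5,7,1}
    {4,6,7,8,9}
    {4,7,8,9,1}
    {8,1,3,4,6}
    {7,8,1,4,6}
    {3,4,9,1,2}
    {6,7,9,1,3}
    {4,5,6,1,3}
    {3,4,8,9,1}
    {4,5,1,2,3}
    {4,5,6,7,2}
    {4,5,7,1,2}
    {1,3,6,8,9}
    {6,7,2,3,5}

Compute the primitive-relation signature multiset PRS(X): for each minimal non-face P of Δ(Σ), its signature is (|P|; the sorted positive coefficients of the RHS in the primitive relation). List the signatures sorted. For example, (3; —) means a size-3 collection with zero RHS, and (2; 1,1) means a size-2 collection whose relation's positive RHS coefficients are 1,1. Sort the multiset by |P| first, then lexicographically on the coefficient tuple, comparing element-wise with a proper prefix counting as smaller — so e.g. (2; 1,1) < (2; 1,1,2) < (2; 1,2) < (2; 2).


Σ has 7 primitive collections:

  P={5,9}:  v_{5} + v_{9} = 0 — sig = (2; —)
  P={2,8}:  v_{2} + v_{8} = v_{4} + v_{9} — sig = (2; 1,1)
  P={5,8}:  v_{5} + v_{8} = v_{1} + v_{4} + v_{6} — sig = (2; 1,1,1)
  P={1,2,6}:  v_{1} + v_{2} + v_{6} = 0 — sig = (3; —)
  P={3,4,7}:  v_{3} + v_{4} + v_{7} = v_{2} — sig = (3; 1)
  P={3,7,8}:  v_{3} + v_{7} + v_{8} = v_{9} — sig = (3; 1)
  P={1,4,6,9}:  v_{1} + v_{4} + v_{6} + v_{9} = v_{8} — sig = (4; 1)

so the primitive-relation signature multiset is
{ (2; —),  (2; 1,1),  (2; 1,1,1),  (3; —),  (3; 1) ×2,  (4; 1) }


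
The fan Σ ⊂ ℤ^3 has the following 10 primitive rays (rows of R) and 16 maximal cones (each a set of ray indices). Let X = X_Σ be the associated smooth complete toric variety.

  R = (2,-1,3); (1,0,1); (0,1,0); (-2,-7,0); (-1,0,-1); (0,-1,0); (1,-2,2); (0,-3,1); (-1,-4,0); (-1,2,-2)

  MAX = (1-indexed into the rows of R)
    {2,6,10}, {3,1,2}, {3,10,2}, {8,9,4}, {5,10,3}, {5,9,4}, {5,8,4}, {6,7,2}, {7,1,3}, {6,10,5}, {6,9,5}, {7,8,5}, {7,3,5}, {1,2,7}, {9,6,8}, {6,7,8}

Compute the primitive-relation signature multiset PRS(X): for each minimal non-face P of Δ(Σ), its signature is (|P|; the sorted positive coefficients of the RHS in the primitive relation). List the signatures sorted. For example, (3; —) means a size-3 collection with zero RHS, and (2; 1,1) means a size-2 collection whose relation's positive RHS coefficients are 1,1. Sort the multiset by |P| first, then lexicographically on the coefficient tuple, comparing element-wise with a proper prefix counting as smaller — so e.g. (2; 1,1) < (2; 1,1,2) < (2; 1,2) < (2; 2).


25 collections generate NE(X_Σ); each relation:

  {2,5}:  v_{2} + v_{5} = 0 ; sig = (2; —)
  {3,6}:  v_{3} + v_{6} = 0 ; sig = (2; —)
  {7,10}:  v_{7} + v_{10} = 0 ; sig = (2; —)
  {1,5}:  v_{1} + v_{5} = v_{3} + v_{7} ; sig = (2; 1,1)
  {1,6}:  v_{1} + v_{6} = v_{2} + v_{7} ; sig = (2; 1,1)
  {1,9}:  v_{1} + v_{9} = v_{7} + v_{8} ; sig = (2; 1,1)
  {1,10}:  v_{1} + v_{10} = v_{2} + v_{3} ; sig = (2; 1,1)
  {2,4}:  v_{2} + v_{4} = v_{8} + v_{9} ; sig = (2; 1,1)
  {2,8}:  v_{2} + v_{8} = v_{6} + v_{7} ; sig = (2; 1,1)
  {2,9}:  v_{2} + v_{9} = v_{6} + v_{8} ; sig = (2; 1,1)
  {3,8}:  v_{3} + v_{8} = v_{5} + v_{7} ; sig = (2; 1,1)
  {3,9}:  v_{3} + v_{9} = v_{5} + v_{8} ; sig = (2; 1,1)
  {8,10}:  v_{8} + v_{10} = v_{5} + v_{6} ; sig = (2; 1,1)
  {1,4}:  v_{1} + v_{4} = v_{5} + v_{7} + 2·v_{8} ; sig = (2; 1,1,2)
  {4,10}:  v_{4} + v_{10} = 2·v_{5} + v_{6} + v_{9} ; sig = (2; 1,1,2)
  {4,7}:  v_{4} + v_{7} = v_{5} + 3·v_{8} ; sig = (2; 1,3)
  {1,8}:  v_{1} + v_{8} = 2·v_{7} ; sig = (2; 2)
  {4,6}:  v_{4} + v_{6} = 2·v_{9} ; sig = (2; 2)
  {7,9}:  v_{7} + v_{9} = 2·v_{8} ; sig = (2; 2)
  {3,4}:  v_{3} + v_{4} = 2·v_{5} + 2·v_{8} ; sig = (2; 2,2)
  {9,10}:  v_{9} + v_{10} = 2·v_{5} + 2·v_{6} ; sig = (2; 2,2)
  {2,3,7}:  v_{2} + v_{3} + v_{7} = v_{1} ; sig = (3; 1)
  {5,6,7}:  v_{5} + v_{6} + v_{7} = v_{8} ; sig = (3; 1)
  {5,6,8}:  v_{5} + v_{6} + v_{8} = v_{9} ; sig = (3; 1)
  {5,8,9}:  v_{5} + v_{8} + v_{9} = v_{4} ; sig = (3; 1)

Sorted signature multiset PRS(X):
{ (2; —) ×3,  (2; 1,1) ×10,  (2; 1,1,2) ×2,  (2; 1,3),  (2; 2) ×3,  (2; 2,2) ×2,  (3; 1) ×4 }


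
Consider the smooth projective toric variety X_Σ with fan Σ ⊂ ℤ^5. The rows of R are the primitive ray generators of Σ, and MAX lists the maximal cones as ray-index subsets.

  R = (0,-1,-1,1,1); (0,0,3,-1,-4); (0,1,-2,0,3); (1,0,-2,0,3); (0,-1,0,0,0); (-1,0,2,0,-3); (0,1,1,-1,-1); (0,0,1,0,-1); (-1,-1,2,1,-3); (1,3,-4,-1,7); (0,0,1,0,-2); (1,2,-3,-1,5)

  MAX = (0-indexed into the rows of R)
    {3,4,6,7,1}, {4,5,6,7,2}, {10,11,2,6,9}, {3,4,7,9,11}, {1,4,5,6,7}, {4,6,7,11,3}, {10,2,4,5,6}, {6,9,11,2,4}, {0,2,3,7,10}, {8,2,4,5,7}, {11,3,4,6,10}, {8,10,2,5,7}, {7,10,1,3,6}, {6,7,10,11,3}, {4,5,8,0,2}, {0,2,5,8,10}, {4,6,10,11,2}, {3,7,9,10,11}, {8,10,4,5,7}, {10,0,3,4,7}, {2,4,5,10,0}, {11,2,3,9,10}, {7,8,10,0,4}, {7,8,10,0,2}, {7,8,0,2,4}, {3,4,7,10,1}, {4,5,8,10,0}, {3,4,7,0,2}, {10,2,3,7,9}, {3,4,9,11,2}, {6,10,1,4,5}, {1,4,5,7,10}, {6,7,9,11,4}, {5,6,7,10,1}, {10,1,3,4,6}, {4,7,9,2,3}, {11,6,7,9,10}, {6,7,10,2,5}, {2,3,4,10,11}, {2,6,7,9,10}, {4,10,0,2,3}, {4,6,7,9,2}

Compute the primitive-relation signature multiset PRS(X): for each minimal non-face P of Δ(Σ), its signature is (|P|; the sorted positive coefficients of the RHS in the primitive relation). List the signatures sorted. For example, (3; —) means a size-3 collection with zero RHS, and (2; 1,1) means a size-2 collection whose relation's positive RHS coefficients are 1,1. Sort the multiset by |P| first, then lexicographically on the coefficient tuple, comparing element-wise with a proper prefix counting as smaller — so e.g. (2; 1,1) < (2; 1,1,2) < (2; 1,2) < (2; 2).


The 24 primitive collections of Σ (r=12, n=5):

  P={0,6}:  v_{0} + v_{6} = 0  ⇒ sig = (2; —)
  P={3,5}:  v_{3} + v_{5} = 0  ⇒ sig = (2; —)
  P={1,2}:  v_{1} + v_{2} = v_{6}  ⇒ sig = (2; 1)
  P={0,11}:  v_{0} + v_{11} = v_{2} + v_{3}  ⇒ sig = (2; 1,1)
  P={3,8}:  v_{3} + v_{8} = v_{0} + v_{7}  ⇒ sig = (2; 1,1)
  P={5,11}:  v_{5} + v_{11} = v_{2} + v_{6}  ⇒ sig = (2; 1,1)
  P={6,8}:  v_{6} + v_{8} = v_{5} + v_{7}  ⇒ sig = (2; 1,1)
  P={8,11}:  v_{8} + v_{11} = v_{2} + v_{7}  ⇒ sig = (2; 1,1)
  P={0,1}:  v_{0} + v_{1} = v_{4} + v_{7} + v_{10}  ⇒ sig = (2; 1,1,1)
  P={1,9}:  v_{1} + v_{9} = v_{6} + v_{7} + v_{11}  ⇒ sig = (2; 1,1,1)
  P={1,8}:  v_{1} + v_{8} = v_{4} + v_{5} + 2·v_{7} + v_{10}  ⇒ sig = (2; 1,1,1,2)
  P={0,9}:  v_{0} + v_{9} = 2·v_{2} + v_{3} + v_{7}  ⇒ sig = (2; 1,1,2)
  P={5,9}:  v_{5} + v_{9} = 2·v_{2} + v_{6} + v_{7}  ⇒ sig = (2; 1,1,2)
  P={1,11}:  v_{1} + v_{11} = v_{3} + 2·v_{6}  ⇒ sig = (2; 1,2)
  P={8,9}:  v_{8} + v_{9} = 2·v_{2} + 2·v_{7}  ⇒ sig = (2; 2,2)
  P={0,5,7}:  v_{0} + v_{5} + v_{7} = v_{8}  ⇒ sig = (3; 1)
  P={2,3,6}:  v_{2} + v_{3} + v_{6} = v_{11}  ⇒ sig = (3; 1)
  P={2,7,11}:  v_{2} + v_{7} + v_{11} = v_{9}  ⇒ sig = (3; 1)
  P={4,9,10}:  v_{4} + v_{9} + v_{10} = v_{11}  ⇒ sig = (3; 1)
  P={3,6,9}:  v_{3} + v_{6} + v_{9} = v_{7} + 2·v_{11}  ⇒ sig = (3; 1,2)
  P={2,4,7,10}:  v_{2} + v_{4} + v_{7} + v_{10} = 0  ⇒ sig = (4; —)
  P={4,6,7,10}:  v_{4} + v_{6} + v_{7} + v_{10} = v_{1}  ⇒ sig = (4; 1)
  P={2,4,8,10}:  v_{2} + v_{4} + v_{8} + v_{10} = v_{0} + v_{5}  ⇒ sig = (4; 1,1)
  P={4,7,10,11}:  v_{4} + v_{7} + v_{10} + v_{11} = v_{3} + v_{6}  ⇒ sig = (4; 1,1)

Sorted signature multiset PRS(X):
{ (2; —) ×2,  (2; 1),  (2; 1,1) ×5,  (2; 1,1,1) ×2,  (2; 1,1,1,2),  (2; 1,1,2) ×2,  (2; 1,2),  (2; 2,2),  (3; 1) ×4,  (3; 1,2),  (4; —),  (4; 1),  (4; 1,1) ×2 }
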